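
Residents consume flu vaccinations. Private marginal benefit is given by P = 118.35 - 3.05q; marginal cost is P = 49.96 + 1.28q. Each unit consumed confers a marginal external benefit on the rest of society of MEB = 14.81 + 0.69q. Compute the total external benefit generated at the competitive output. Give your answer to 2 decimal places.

319.98

Market equilibrium (private): 49.96 + 1.28q = 118.35 - 3.05q → q_m = 15.7945.
Total external benefit = ∫₀^{q_m} (14.81 + 0.69q) dq = 14.81×15.7945 + ½×0.69×15.7945² = 319.9824.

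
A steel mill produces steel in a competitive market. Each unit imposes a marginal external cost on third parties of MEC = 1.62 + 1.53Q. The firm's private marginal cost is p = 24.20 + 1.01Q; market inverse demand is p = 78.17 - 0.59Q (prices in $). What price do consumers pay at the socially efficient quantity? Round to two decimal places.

P = $68.30

Social marginal cost = private MC + MEC = 25.82 + 2.54Q.
Set SMC = demand: 25.82 + 2.54Q = 78.17 - 0.59Q → Q* = 16.7252.
Consumer price on the demand curve at Q*: 78.17 − 0.59×16.7252 = 68.3021.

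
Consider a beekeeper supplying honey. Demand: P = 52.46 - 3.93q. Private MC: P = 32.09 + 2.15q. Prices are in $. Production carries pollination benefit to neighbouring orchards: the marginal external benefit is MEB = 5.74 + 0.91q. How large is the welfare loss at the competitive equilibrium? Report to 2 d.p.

Market equilibrium (private): 32.09 + 2.15q = 52.46 - 3.93q → q_m = 3.3503.
Social marginal cost = private MC − MEB = 26.35 + 1.24q.
Set SMC = demand: 26.35 + 1.24q = 52.46 - 3.93q → q* = 5.0503.
The welfare-loss triangle has base |q_m − q*| and height MEB(q_m) (the vertical gap between SMC and demand is zero at q* and MEB at q_m).
DWL = ½ × 1.7000 × 8.7888 = 7.4705.

DWL = $7.47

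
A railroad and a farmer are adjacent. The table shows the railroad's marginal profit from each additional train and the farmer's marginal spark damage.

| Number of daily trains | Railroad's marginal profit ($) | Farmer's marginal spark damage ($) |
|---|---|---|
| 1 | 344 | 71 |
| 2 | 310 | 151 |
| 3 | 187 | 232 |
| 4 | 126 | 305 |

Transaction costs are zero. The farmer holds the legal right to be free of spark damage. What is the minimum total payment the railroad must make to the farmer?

$222

Efficient level: marginal profit ≥ marginal spark damage through level 2, so k* = 2.
With the farmer holding the right, the railroad must at least compensate total damage at k*: 71 + 151 = 222.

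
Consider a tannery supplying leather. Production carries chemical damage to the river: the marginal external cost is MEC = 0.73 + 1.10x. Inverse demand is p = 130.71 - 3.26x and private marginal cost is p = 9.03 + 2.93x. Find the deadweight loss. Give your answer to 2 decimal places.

DWL = 34.27

Market equilibrium (private): 9.03 + 2.93x = 130.71 - 3.26x → x_m = 19.6575.
Social marginal cost = private MC + MEC = 9.76 + 4.03x.
Set SMC = demand: 9.76 + 4.03x = 130.71 - 3.26x → x* = 16.5912.
Between x* and x_m the wedge SMC − demand runs linearly from 0 to MEC(x_m), so the loss is a triangle.
DWL = ½ × 3.0663 × 22.3533 = 34.2710.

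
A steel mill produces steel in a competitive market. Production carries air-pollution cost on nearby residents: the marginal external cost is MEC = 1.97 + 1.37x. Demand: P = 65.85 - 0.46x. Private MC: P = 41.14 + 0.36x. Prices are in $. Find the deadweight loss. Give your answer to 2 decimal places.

DWL = $427.14

Market equilibrium (private): 41.14 + 0.36x = 65.85 - 0.46x → x_m = 30.1341.
Social marginal cost = private MC + MEC = 43.11 + 1.73x.
Set SMC = demand: 43.11 + 1.73x = 65.85 - 0.46x → x* = 10.3836.
Between x* and x_m the wedge SMC − demand runs linearly from 0 to MEC(x_m), so the loss is a triangle.
DWL = ½ × 19.7505 × 43.2538 = 427.1421.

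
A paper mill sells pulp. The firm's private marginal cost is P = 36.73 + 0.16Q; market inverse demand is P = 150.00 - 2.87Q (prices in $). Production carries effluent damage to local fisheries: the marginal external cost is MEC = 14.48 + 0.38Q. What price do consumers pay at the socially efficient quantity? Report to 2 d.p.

Social marginal cost = private MC + MEC = 51.21 + 0.54Q.
Set SMC = demand: 51.21 + 0.54Q = 150.00 - 2.87Q → Q* = 28.9707.
Consumer price on the demand curve at Q*: 150.00 − 2.87×28.9707 = 66.8541.

P = $66.85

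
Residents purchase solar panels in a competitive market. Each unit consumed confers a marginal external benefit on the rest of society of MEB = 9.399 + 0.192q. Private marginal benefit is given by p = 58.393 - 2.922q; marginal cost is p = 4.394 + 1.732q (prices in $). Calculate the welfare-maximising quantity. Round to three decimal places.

q* = 14.208

Social marginal benefit = demand + MEB = 67.792 - 2.730q.
Set SMB = MC: 67.792 - 2.730q = 4.394 + 1.732q → q* = 14.2084.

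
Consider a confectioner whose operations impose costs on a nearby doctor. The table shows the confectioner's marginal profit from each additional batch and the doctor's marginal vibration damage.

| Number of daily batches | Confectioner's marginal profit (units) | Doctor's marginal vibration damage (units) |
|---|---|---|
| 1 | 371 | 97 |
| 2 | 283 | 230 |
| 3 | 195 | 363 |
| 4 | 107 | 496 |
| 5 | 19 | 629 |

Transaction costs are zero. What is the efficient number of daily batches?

2

Bargaining reaches the level where marginal profit last exceeds marginal vibration damage.
That holds through level 2 (283 ≥ 230) but not at 3 (195 < 363).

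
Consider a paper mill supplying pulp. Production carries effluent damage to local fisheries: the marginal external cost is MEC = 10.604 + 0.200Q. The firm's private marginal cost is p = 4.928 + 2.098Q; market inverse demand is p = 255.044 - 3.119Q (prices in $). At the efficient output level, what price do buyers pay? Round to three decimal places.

Social marginal cost = private MC + MEC = 15.532 + 2.298Q.
Set SMC = demand: 15.532 + 2.298Q = 255.044 - 3.119Q → Q* = 44.2149.
Consumer price on the demand curve at Q*: 255.044 − 3.119×44.2149 = 117.1377.

P = $117.138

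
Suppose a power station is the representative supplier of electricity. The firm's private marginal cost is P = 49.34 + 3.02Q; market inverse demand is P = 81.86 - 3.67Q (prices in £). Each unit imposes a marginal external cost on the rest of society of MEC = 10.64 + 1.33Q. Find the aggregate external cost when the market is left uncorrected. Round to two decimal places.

£67.43

Market equilibrium (private): 49.34 + 3.02Q = 81.86 - 3.67Q → Q_m = 4.8610.
Total external cost = ∫₀^{Q_m} (10.64 + 1.33Q) dQ = 10.64×4.8610 + ½×1.33×4.8610² = 67.4345.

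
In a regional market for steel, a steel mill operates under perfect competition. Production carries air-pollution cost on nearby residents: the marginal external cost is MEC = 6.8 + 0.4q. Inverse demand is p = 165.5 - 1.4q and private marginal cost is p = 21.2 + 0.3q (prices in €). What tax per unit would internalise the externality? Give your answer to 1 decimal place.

Social marginal cost = private MC + MEC = 28.0 + 0.7q.
Set SMC = demand: 28.0 + 0.7q = 165.5 - 1.4q → q* = 65.4762.
The Pigouvian tax equals MEC at q*: 6.8 + 0.4×65.4762 = 32.9905.

tax = €33.0 per unit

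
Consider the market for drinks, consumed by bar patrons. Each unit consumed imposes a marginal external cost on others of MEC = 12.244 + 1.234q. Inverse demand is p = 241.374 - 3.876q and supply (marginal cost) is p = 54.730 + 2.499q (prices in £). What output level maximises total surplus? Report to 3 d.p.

Social marginal benefit = demand − MEC = 229.130 - 5.110q.
Set SMB = MC: 229.130 - 5.110q = 54.730 + 2.499q → q* = 22.9202.

q* = 22.920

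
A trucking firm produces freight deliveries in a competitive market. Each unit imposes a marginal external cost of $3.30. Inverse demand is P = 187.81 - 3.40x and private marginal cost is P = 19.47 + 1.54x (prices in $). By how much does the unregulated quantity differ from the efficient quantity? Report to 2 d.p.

0.67 units

Market equilibrium (private): 19.47 + 1.54x = 187.81 - 3.40x → x_m = 34.0769.
Social marginal cost = private MC + MEC = 22.77 + 1.54x.
Set SMC = demand: 22.77 + 1.54x = 187.81 - 3.40x → x* = 33.4089.
Gap = |34.0769 − 33.4089| = 0.6680.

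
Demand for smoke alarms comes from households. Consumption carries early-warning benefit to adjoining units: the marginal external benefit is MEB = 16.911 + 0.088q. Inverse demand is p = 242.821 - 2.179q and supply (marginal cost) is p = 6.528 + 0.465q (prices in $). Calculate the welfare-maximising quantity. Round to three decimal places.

q* = 99.063

Social marginal benefit = demand + MEB = 259.732 - 2.091q.
Set SMB = MC: 259.732 - 2.091q = 6.528 + 0.465q → q* = 99.0626.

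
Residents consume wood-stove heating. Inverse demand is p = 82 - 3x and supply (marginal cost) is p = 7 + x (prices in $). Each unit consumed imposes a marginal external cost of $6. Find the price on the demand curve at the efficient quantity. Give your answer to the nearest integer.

P = $30

Social marginal benefit = demand − MEC = 76 - 3x.
Set SMB = MC: 76 - 3x = 7 + x → x* = 17.2500.
Consumer price on the demand curve at x*: 82 − 3×17.2500 = 30.2500.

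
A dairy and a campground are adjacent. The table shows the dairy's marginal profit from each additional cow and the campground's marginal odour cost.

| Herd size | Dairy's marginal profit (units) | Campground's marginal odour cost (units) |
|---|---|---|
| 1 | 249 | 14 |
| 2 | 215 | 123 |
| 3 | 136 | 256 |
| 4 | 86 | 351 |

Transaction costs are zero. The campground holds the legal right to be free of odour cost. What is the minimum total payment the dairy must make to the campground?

137

Efficient level: marginal profit ≥ marginal odour cost through level 2, so k* = 2.
With the campground holding the right, the dairy must at least compensate total damage at k*: 14 + 123 = 137.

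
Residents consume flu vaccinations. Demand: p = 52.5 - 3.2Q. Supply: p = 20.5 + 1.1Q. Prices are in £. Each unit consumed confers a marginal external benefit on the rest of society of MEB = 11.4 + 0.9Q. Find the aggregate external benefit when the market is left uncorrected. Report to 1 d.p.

Market equilibrium (private): 20.5 + 1.1Q = 52.5 - 3.2Q → Q_m = 7.4419.
Total external benefit = ∫₀^{Q_m} (11.4 + 0.9Q) dQ = 11.4×7.4419 + ½×0.9×7.4419² = 109.7595.

£109.8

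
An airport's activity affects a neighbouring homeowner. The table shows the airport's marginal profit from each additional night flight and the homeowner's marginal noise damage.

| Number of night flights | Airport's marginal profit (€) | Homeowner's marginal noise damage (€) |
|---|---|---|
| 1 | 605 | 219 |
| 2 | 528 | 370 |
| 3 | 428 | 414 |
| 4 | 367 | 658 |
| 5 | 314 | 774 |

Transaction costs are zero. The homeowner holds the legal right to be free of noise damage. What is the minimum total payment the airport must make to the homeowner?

€1003

Efficient level: marginal profit ≥ marginal noise damage through level 3, so k* = 3.
With the homeowner holding the right, the airport must at least compensate total damage at k*: 219 + 370 + 414 = 1003.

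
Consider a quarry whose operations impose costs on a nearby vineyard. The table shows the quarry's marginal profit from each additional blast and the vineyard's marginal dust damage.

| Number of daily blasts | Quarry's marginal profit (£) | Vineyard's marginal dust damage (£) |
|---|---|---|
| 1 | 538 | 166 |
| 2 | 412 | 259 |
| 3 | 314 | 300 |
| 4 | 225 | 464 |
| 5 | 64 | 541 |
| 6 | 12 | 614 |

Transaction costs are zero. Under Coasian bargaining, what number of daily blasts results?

3

Bargaining reaches the level where marginal profit last exceeds marginal dust damage.
That holds through level 3 (314 ≥ 300) but not at 4 (225 < 464).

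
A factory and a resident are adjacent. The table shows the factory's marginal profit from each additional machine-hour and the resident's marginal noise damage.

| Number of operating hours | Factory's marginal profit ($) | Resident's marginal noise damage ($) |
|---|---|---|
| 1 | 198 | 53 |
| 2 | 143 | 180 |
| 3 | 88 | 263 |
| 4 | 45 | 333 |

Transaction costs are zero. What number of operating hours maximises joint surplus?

1

Bargaining reaches the level where marginal profit last exceeds marginal noise damage.
That holds through level 1 (198 ≥ 53) but not at 2 (143 < 180).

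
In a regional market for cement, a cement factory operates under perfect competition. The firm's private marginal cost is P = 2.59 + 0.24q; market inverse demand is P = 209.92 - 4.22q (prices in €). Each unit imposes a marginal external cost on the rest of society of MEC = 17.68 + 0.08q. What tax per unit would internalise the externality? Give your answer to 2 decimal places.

tax = €21.02 per unit

Social marginal cost = private MC + MEC = 20.27 + 0.32q.
Set SMC = demand: 20.27 + 0.32q = 209.92 - 4.22q → q* = 41.7731.
The Pigouvian tax equals MEC at q*: 17.68 + 0.08×41.7731 = 21.0218.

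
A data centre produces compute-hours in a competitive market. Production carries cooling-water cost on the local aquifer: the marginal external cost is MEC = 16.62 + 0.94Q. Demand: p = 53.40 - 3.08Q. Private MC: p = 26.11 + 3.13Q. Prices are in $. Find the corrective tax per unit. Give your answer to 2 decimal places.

Social marginal cost = private MC + MEC = 42.73 + 4.07Q.
Set SMC = demand: 42.73 + 4.07Q = 53.40 - 3.08Q → Q* = 1.4923.
The Pigouvian tax equals MEC at Q*: 16.62 + 0.94×1.4923 = 18.0228.

tax = $18.02 per unit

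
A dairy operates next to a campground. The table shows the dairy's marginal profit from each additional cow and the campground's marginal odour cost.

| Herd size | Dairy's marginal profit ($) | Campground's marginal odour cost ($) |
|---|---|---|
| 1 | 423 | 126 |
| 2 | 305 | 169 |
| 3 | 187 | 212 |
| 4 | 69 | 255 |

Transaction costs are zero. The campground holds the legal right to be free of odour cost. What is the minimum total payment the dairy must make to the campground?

$295

Efficient level: marginal profit ≥ marginal odour cost through level 2, so k* = 2.
With the campground holding the right, the dairy must at least compensate total damage at k*: 126 + 169 = 295.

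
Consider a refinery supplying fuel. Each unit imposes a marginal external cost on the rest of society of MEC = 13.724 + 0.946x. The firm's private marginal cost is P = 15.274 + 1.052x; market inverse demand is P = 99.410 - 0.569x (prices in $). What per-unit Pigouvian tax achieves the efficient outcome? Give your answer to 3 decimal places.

tax = $39.672 per unit

Social marginal cost = private MC + MEC = 28.998 + 1.998x.
Set SMC = demand: 28.998 + 1.998x = 99.410 - 0.569x → x* = 27.4297.
The Pigouvian tax equals MEC at x*: 13.724 + 0.946×27.4297 = 39.6725.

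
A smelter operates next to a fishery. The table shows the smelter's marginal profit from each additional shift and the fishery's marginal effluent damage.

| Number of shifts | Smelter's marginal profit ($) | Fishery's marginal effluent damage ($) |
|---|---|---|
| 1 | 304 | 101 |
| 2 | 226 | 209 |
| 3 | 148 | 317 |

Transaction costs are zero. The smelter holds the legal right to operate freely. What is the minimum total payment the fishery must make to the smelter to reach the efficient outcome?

Left alone the smelter would choose level 3 (marginal profit stays positive).
Efficient level: k* = 2 (marginal profit ≥ marginal effluent damage through 2).
The fishery must at least cover the smelter's forgone profit from cutting 3→2: 148 = 148.

$148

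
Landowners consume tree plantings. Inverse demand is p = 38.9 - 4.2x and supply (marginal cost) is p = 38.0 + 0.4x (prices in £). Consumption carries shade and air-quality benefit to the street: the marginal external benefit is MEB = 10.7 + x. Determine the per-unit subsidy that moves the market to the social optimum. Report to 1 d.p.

Social marginal benefit = demand + MEB = 49.6 - 3.2x.
Set SMB = MC: 49.6 - 3.2x = 38.0 + 0.4x → x* = 3.2222.
The Pigouvian subsidy equals MEB at x*: 10.7 + 1.0×3.2222 = 13.9222.

subsidy = £13.9 per unit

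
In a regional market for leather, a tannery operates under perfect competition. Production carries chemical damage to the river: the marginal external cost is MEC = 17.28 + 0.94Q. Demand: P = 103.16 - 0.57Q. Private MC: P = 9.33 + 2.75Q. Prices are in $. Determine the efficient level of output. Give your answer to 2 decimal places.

Q* = 17.97

Social marginal cost = private MC + MEC = 26.61 + 3.69Q.
Set SMC = demand: 26.61 + 3.69Q = 103.16 - 0.57Q → Q* = 17.9695.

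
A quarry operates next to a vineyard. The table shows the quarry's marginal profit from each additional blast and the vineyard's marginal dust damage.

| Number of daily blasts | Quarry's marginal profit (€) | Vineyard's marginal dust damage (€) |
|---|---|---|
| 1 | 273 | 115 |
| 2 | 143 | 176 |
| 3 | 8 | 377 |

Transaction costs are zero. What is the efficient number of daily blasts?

Bargaining reaches the level where marginal profit last exceeds marginal dust damage.
That holds through level 1 (273 ≥ 115) but not at 2 (143 < 176).

1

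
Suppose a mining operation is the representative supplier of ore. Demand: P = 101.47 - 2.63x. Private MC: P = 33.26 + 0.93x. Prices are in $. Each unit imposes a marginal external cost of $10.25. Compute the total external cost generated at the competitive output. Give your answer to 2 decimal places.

$196.39

Market equilibrium (private): 33.26 + 0.93x = 101.47 - 2.63x → x_m = 19.1601.
Total external cost = MEC × x_m = 10.25 × 19.1601 = 196.3910.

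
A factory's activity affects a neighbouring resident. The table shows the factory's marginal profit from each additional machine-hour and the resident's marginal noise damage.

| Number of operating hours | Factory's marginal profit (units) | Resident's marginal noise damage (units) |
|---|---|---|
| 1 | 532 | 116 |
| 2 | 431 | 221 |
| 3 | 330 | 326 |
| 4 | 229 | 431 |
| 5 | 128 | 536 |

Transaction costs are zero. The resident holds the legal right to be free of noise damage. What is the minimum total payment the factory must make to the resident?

663

Efficient level: marginal profit ≥ marginal noise damage through level 3, so k* = 3.
With the resident holding the right, the factory must at least compensate total damage at k*: 116 + 221 + 326 = 663.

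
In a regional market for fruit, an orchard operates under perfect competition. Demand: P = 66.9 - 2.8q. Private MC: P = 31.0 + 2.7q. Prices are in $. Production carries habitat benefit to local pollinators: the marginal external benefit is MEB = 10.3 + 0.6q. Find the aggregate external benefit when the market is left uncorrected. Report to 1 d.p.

$80.0

Market equilibrium (private): 31.0 + 2.7q = 66.9 - 2.8q → q_m = 6.5273.
Total external benefit = ∫₀^{q_m} (10.3 + 0.6q) dq = 10.3×6.5273 + ½×0.6×6.5273² = 80.0129.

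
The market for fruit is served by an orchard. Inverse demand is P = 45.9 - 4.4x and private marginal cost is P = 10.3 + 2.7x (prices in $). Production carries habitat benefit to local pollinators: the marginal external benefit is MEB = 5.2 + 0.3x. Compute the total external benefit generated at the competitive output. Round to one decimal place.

Market equilibrium (private): 10.3 + 2.7x = 45.9 - 4.4x → x_m = 5.0141.
Total external benefit = ∫₀^{x_m} (5.2 + 0.3x) dx = 5.2×5.0141 + ½×0.3×5.0141² = 29.8445.

$29.8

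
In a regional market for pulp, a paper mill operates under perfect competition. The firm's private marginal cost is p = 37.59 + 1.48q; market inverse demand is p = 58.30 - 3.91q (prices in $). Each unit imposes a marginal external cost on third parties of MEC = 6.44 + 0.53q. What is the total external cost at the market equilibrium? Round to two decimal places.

$28.66

Market equilibrium (private): 37.59 + 1.48q = 58.30 - 3.91q → q_m = 3.8423.
Total external cost = ∫₀^{q_m} (6.44 + 0.53q) dq = 6.44×3.8423 + ½×0.53×3.8423² = 28.6567.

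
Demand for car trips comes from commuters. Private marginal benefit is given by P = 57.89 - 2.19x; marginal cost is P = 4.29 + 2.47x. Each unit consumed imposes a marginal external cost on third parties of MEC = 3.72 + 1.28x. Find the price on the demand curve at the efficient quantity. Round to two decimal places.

Social marginal benefit = demand − MEC = 54.17 - 3.47x.
Set SMB = MC: 54.17 - 3.47x = 4.29 + 2.47x → x* = 8.3973.
Consumer price on the demand curve at x*: 57.89 − 2.19×8.3973 = 39.4999.

P = 39.50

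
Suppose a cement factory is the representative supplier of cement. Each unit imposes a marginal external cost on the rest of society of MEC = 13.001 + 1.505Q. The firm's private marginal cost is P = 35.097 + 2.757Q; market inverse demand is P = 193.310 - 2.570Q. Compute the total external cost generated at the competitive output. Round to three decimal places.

1049.914

Market equilibrium (private): 35.097 + 2.757Q = 193.310 - 2.570Q → Q_m = 29.7002.
Total external cost = ∫₀^{Q_m} (13.001 + 1.505Q) dQ = 13.001×29.7002 + ½×1.505×29.7002² = 1049.9140.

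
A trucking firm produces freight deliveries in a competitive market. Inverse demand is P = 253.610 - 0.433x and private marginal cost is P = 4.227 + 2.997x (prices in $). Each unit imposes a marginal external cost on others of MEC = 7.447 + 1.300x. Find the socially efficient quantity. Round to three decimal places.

Social marginal cost = private MC + MEC = 11.674 + 4.297x.
Set SMC = demand: 11.674 + 4.297x = 253.610 - 0.433x → x* = 51.1493.

x* = 51.149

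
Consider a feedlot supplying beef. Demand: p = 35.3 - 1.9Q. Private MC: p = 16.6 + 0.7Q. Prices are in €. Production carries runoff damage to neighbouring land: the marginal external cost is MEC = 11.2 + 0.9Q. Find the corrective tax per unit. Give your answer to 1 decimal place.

Social marginal cost = private MC + MEC = 27.8 + 1.6Q.
Set SMC = demand: 27.8 + 1.6Q = 35.3 - 1.9Q → Q* = 2.1429.
The Pigouvian tax equals MEC at Q*: 11.2 + 0.9×2.1429 = 13.1286.

tax = €13.1 per unit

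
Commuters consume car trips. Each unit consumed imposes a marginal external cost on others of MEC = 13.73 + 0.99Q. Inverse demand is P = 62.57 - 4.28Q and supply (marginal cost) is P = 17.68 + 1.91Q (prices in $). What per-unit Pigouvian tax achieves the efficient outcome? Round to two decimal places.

tax = $18.03 per unit

Social marginal benefit = demand − MEC = 48.84 - 5.27Q.
Set SMB = MC: 48.84 - 5.27Q = 17.68 + 1.91Q → Q* = 4.3398.
The Pigouvian tax equals MEC at Q*: 13.73 + 0.99×4.3398 = 18.0264.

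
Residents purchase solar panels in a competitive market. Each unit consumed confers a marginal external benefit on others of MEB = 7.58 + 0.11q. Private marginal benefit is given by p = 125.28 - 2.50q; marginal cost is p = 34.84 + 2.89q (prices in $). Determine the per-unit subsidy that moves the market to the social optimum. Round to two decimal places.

Social marginal benefit = demand + MEB = 132.86 - 2.39q.
Set SMB = MC: 132.86 - 2.39q = 34.84 + 2.89q → q* = 18.5644.
The Pigouvian subsidy equals MEB at q*: 7.58 + 0.11×18.5644 = 9.6221.

subsidy = $9.62 per unit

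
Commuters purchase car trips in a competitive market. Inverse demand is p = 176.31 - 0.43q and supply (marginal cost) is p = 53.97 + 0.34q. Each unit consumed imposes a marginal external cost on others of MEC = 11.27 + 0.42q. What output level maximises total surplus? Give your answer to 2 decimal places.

q* = 93.34

Social marginal benefit = demand − MEC = 165.04 - 0.85q.
Set SMB = MC: 165.04 - 0.85q = 53.97 + 0.34q → q* = 93.3361.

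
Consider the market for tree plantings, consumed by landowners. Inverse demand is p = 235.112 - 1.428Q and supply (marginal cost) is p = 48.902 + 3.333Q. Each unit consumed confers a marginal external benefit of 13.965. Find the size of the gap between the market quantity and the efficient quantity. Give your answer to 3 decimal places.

Market equilibrium (private): 48.902 + 3.333Q = 235.112 - 1.428Q → Q_m = 39.1115.
Social marginal benefit = demand + MEB = 249.077 - 1.428Q.
Set SMB = MC: 249.077 - 1.428Q = 48.902 + 3.333Q → Q* = 42.0447.
Gap = |39.1115 − 42.0447| = 2.9332.

2.933 units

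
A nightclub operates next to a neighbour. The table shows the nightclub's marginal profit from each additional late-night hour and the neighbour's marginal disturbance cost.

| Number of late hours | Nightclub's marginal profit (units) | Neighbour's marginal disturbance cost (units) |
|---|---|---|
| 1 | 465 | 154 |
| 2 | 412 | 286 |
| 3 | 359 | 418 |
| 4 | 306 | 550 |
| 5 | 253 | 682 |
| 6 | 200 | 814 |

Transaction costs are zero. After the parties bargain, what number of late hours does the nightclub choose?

2

Bargaining reaches the level where marginal profit last exceeds marginal disturbance cost.
That holds through level 2 (412 ≥ 286) but not at 3 (359 < 418).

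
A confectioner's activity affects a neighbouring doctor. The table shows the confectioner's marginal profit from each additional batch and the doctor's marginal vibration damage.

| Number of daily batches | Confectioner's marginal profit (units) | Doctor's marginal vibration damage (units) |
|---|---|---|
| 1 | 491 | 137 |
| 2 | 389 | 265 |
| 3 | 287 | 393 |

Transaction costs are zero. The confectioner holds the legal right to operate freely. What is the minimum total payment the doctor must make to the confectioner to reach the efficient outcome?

287

Left alone the confectioner would choose level 3 (marginal profit stays positive).
Efficient level: k* = 2 (marginal profit ≥ marginal vibration damage through 2).
The doctor must at least cover the confectioner's forgone profit from cutting 3→2: 287 = 287.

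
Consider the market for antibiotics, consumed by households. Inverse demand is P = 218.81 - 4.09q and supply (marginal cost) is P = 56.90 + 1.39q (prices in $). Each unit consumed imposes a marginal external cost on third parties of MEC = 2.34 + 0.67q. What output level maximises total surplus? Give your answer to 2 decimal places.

Social marginal benefit = demand − MEC = 216.47 - 4.76q.
Set SMB = MC: 216.47 - 4.76q = 56.90 + 1.39q → q* = 25.9463.

q* = 25.95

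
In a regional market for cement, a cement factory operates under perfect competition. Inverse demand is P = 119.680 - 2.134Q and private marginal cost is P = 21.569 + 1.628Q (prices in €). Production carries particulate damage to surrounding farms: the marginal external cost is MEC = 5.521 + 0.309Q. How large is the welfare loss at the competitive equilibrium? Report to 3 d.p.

Market equilibrium (private): 21.569 + 1.628Q = 119.680 - 2.134Q → Q_m = 26.0795.
Social marginal cost = private MC + MEC = 27.090 + 1.937Q.
Set SMC = demand: 27.090 + 1.937Q = 119.680 - 2.134Q → Q* = 22.7438.
Between Q* and Q_m the wedge SMC − demand runs linearly from 0 to MEC(Q_m), so the loss is a triangle.
DWL = ½ × 3.3357 × 13.5796 = 22.6487.

DWL = €22.649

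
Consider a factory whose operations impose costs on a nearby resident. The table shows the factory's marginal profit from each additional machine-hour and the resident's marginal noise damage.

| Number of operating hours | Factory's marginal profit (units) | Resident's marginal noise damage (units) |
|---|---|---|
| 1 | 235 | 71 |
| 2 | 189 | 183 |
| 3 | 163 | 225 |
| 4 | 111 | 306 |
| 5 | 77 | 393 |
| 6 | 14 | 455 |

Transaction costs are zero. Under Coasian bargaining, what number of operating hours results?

2

Bargaining reaches the level where marginal profit last exceeds marginal noise damage.
That holds through level 2 (189 ≥ 183) but not at 3 (163 < 225).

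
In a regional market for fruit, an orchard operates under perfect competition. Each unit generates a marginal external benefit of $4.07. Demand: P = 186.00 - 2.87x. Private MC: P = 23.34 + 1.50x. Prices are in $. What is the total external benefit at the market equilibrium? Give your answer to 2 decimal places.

$151.49

Market equilibrium (private): 23.34 + 1.50x = 186.00 - 2.87x → x_m = 37.2220.
Total external benefit = MEB × x_m = 4.07 × 37.2220 = 151.4935.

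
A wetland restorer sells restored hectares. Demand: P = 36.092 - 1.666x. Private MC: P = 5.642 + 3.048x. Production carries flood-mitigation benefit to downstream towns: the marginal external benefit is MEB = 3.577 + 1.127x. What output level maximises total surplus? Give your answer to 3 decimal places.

x* = 9.486

Social marginal cost = private MC − MEB = 2.065 + 1.921x.
Set SMC = demand: 2.065 + 1.921x = 36.092 - 1.666x → x* = 9.4862.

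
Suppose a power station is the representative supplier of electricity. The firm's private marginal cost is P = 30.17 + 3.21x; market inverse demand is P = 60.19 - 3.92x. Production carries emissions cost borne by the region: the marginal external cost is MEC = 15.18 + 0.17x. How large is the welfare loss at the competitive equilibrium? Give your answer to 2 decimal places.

DWL = 17.31

Market equilibrium (private): 30.17 + 3.21x = 60.19 - 3.92x → x_m = 4.2104.
Social marginal cost = private MC + MEC = 45.35 + 3.38x.
Set SMC = demand: 45.35 + 3.38x = 60.19 - 3.92x → x* = 2.0329.
The welfare-loss triangle has base |x_m − x*| and height MEC(x_m) (the vertical gap between SMC and demand is zero at x* and MEC at x_m).
DWL = ½ × 2.1775 × 15.8958 = 17.3066.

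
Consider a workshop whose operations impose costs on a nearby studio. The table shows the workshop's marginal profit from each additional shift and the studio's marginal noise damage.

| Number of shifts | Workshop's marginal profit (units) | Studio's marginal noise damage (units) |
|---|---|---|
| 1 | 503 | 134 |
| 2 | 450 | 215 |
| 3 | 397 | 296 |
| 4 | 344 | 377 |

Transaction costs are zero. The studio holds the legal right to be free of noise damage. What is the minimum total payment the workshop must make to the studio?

645

Efficient level: marginal profit ≥ marginal noise damage through level 3, so k* = 3.
With the studio holding the right, the workshop must at least compensate total damage at k*: 134 + 215 + 296 = 645.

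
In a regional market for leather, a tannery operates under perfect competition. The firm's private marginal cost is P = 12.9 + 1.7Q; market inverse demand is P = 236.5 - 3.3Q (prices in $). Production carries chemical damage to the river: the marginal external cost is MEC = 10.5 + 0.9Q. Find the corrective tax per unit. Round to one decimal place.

Social marginal cost = private MC + MEC = 23.4 + 2.6Q.
Set SMC = demand: 23.4 + 2.6Q = 236.5 - 3.3Q → Q* = 36.1186.
The Pigouvian tax equals MEC at Q*: 10.5 + 0.9×36.1186 = 43.0067.

tax = $43.0 per unit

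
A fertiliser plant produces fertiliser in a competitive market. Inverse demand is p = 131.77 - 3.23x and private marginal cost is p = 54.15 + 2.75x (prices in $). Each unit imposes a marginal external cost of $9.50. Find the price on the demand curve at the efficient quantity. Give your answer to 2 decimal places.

P = $94.98

Social marginal cost = private MC + MEC = 63.65 + 2.75x.
Set SMC = demand: 63.65 + 2.75x = 131.77 - 3.23x → x* = 11.3913.
Consumer price on the demand curve at x*: 131.77 − 3.23×11.3913 = 94.9761.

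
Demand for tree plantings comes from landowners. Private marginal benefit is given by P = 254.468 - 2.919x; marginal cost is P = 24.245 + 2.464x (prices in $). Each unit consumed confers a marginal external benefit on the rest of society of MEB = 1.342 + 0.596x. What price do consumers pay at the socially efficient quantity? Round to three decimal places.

Social marginal benefit = demand + MEB = 255.810 - 2.323x.
Set SMB = MC: 255.810 - 2.323x = 24.245 + 2.464x → x* = 48.3737.
Consumer price on the demand curve at x*: 254.468 − 2.919×48.3737 = 113.2652.

P = $113.265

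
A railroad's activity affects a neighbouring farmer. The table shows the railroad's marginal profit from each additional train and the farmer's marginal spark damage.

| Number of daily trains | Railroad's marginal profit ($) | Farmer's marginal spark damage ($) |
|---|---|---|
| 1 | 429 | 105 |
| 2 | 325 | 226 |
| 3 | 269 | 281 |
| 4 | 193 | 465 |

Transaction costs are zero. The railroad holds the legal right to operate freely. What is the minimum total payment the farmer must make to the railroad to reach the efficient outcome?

$462

Left alone the railroad would choose level 4 (marginal profit stays positive).
Efficient level: k* = 2 (marginal profit ≥ marginal spark damage through 2).
The farmer must at least cover the railroad's forgone profit from cutting 4→2: 269 + 193 = 462.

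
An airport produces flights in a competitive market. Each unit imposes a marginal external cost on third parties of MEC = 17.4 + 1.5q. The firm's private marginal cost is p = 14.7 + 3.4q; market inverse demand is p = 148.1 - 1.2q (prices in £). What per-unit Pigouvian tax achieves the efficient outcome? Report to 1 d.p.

Social marginal cost = private MC + MEC = 32.1 + 4.9q.
Set SMC = demand: 32.1 + 4.9q = 148.1 - 1.2q → q* = 19.0164.
The Pigouvian tax equals MEC at q*: 17.4 + 1.5×19.0164 = 45.9246.

tax = £45.9 per unit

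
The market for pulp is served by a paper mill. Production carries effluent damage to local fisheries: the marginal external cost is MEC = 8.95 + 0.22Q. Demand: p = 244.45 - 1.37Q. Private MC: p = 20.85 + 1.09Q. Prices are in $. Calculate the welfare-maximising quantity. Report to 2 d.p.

Social marginal cost = private MC + MEC = 29.80 + 1.31Q.
Set SMC = demand: 29.80 + 1.31Q = 244.45 - 1.37Q → Q* = 80.0933.

Q* = 80.09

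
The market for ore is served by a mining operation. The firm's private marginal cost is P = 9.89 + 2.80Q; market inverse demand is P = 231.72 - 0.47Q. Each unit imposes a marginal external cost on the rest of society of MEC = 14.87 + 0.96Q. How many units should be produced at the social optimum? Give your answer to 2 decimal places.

Q* = 48.93

Social marginal cost = private MC + MEC = 24.76 + 3.76Q.
Set SMC = demand: 24.76 + 3.76Q = 231.72 - 0.47Q → Q* = 48.9267.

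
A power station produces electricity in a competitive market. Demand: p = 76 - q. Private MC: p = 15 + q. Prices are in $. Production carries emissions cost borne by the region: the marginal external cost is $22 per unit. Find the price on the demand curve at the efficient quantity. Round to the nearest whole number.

Social marginal cost = private MC + MEC = 37 + q.
Set SMC = demand: 37 + q = 76 - q → q* = 19.5000.
Consumer price on the demand curve at q*: 76 − 1×19.5000 = 56.5000.

P = $57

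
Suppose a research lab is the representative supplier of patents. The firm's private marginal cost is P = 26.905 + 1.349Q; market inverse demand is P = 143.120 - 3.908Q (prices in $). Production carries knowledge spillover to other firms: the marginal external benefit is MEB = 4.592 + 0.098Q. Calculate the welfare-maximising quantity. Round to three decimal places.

Q* = 23.417

Social marginal cost = private MC − MEB = 22.313 + 1.251Q.
Set SMC = demand: 22.313 + 1.251Q = 143.120 - 3.908Q → Q* = 23.4167.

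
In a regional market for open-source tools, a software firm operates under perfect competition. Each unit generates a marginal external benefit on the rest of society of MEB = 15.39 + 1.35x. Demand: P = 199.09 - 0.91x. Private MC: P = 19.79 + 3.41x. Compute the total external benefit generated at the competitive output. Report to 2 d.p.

1801.53

Market equilibrium (private): 19.79 + 3.41x = 199.09 - 0.91x → x_m = 41.5046.
Total external benefit = ∫₀^{x_m} (15.39 + 1.35x) dx = 15.39×41.5046 + ½×1.35×41.5046² = 1801.5323.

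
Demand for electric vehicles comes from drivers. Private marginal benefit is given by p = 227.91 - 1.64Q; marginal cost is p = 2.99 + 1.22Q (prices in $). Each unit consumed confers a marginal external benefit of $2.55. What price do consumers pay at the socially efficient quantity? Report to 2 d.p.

P = $97.47

Social marginal benefit = demand + MEB = 230.46 - 1.64Q.
Set SMB = MC: 230.46 - 1.64Q = 2.99 + 1.22Q → Q* = 79.5350.
Consumer price on the demand curve at Q*: 227.91 − 1.64×79.5350 = 97.4726.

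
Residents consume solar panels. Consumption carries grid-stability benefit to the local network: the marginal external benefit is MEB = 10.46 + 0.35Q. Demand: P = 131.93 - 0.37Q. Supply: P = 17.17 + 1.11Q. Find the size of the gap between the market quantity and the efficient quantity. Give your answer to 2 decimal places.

Market equilibrium (private): 17.17 + 1.11Q = 131.93 - 0.37Q → Q_m = 77.5405.
Social marginal benefit = demand + MEB = 142.39 - 0.02Q.
Set SMB = MC: 142.39 - 0.02Q = 17.17 + 1.11Q → Q* = 110.8142.
Gap = |77.5405 − 110.8142| = 33.2737.

33.27 units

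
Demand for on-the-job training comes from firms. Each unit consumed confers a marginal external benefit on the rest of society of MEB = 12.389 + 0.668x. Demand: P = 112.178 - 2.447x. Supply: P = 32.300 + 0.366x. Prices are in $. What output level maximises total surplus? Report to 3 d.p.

Social marginal benefit = demand + MEB = 124.567 - 1.779x.
Set SMB = MC: 124.567 - 1.779x = 32.300 + 0.366x → x* = 43.0149.

x* = 43.015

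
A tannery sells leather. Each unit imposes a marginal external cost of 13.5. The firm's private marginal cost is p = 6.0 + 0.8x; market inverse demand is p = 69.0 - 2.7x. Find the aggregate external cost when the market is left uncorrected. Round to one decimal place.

Market equilibrium (private): 6.0 + 0.8x = 69.0 - 2.7x → x_m = 18.0000.
Total external cost = MEC × x_m = 13.5 × 18.0000 = 243.0000.

243.0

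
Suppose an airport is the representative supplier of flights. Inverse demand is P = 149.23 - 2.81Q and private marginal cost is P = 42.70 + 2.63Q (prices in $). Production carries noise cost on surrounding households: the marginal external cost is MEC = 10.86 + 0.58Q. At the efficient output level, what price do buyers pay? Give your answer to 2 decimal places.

Social marginal cost = private MC + MEC = 53.56 + 3.21Q.
Set SMC = demand: 53.56 + 3.21Q = 149.23 - 2.81Q → Q* = 15.8920.
Consumer price on the demand curve at Q*: 149.23 − 2.81×15.8920 = 104.5735.

P = $104.57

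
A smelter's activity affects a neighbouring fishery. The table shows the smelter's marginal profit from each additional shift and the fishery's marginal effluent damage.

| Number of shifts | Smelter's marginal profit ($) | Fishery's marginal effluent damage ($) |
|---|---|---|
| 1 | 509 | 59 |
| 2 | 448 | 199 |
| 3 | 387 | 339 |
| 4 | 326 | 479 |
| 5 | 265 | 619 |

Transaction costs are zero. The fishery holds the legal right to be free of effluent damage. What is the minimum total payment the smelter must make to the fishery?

Efficient level: marginal profit ≥ marginal effluent damage through level 3, so k* = 3.
With the fishery holding the right, the smelter must at least compensate total damage at k*: 59 + 199 + 339 = 597.

$597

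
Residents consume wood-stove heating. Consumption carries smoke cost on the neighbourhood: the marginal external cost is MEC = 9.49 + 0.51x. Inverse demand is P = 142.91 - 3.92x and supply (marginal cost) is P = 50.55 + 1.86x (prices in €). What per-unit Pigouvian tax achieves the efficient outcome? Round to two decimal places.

tax = €16.21 per unit

Social marginal benefit = demand − MEC = 133.42 - 4.43x.
Set SMB = MC: 133.42 - 4.43x = 50.55 + 1.86x → x* = 13.1749.
The Pigouvian tax equals MEC at x*: 9.49 + 0.51×13.1749 = 16.2092.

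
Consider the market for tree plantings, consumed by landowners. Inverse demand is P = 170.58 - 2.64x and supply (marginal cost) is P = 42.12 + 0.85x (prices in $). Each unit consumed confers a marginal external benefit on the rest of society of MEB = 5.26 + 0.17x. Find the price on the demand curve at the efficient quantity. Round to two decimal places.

P = $64.25

Social marginal benefit = demand + MEB = 175.84 - 2.47x.
Set SMB = MC: 175.84 - 2.47x = 42.12 + 0.85x → x* = 40.2771.
Consumer price on the demand curve at x*: 170.58 − 2.64×40.2771 = 64.2485.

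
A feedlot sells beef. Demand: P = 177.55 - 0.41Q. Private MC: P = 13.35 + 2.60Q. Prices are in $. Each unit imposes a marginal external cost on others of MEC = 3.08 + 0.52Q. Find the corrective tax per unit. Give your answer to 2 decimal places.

tax = $26.81 per unit

Social marginal cost = private MC + MEC = 16.43 + 3.12Q.
Set SMC = demand: 16.43 + 3.12Q = 177.55 - 0.41Q → Q* = 45.6431.
The Pigouvian tax equals MEC at Q*: 3.08 + 0.52×45.6431 = 26.8144.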